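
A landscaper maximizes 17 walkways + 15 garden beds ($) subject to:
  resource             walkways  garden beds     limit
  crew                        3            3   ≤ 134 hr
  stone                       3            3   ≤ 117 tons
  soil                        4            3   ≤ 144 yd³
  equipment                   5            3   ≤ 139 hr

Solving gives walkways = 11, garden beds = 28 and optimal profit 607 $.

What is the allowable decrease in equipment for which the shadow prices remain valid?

22

Binding constraints: stone, equipment. The basis is B = [[3,3],[5,3]] with det -6.
Per unit decrease in equipment, x* moves by d = (-0.5, 0.5).
The basis stays optimal until walkways reaches 0; allowable decrease = 22 hr.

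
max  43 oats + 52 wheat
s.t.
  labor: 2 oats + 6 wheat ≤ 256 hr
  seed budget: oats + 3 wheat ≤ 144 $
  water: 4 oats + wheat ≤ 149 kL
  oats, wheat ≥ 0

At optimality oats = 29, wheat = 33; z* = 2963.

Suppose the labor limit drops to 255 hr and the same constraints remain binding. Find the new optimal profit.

2955.5

Check each constraint at x*: labor 256/256 (tight); seed budget 128/144 (slack 16); water 149/149 (tight).
Slack constraints have shadow price 0 (complementary slackness).
Dual feasibility on the basic columns requires 2·y_labor + 4·y_water = 43, 6·y_labor + 1·y_water = 52.
Solving: y_labor = 7.5, y_water = 7.
Δz = y_labor·Δb = 7.5 × (-1) = -7.5, so new z* = 2963 − 7.5 = 2955.5.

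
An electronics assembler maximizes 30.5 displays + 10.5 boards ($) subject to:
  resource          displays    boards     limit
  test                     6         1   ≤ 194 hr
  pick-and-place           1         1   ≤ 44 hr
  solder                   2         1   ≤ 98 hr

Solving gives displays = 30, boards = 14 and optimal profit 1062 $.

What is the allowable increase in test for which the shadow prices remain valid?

70

Binding constraints: test, pick-and-place. The basis is B = [[6,1],[1,1]] with det 5.
Per unit increase in test, x* moves by d = (0.2, -0.2).
The basis stays optimal until boards reaches 0; allowable increase = 70 hr.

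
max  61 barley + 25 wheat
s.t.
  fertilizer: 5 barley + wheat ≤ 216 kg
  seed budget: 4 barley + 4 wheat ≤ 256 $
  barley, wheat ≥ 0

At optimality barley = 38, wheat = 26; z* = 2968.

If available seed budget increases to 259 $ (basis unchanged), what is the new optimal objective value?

2980

Check each constraint at x*: fertilizer 216/216 (tight); seed budget 256/256 (tight).
The binding rows give the dual system: 5·y_fertilizer + 4·y_seed budget = 61 and 1·y_fertilizer + 4·y_seed budget = 25.
→ y_fertilizer = 9 and y_seed budget = 4.
Δz = y_seed budget·Δb = 4 × (3) = 12, so new z* = 2968 + 12 = 2980.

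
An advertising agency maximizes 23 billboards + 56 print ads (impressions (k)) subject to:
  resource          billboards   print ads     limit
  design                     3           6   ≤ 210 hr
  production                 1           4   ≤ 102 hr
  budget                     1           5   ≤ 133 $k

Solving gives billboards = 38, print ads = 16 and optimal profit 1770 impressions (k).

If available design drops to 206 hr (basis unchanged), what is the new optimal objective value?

1746

Check each constraint at x*: design 210/210 (tight); production 102/102 (tight); budget 118/133 (slack 15).
Slack constraints have shadow price 0 (complementary slackness).
The binding rows give the dual system: 3·y_design + 1·y_production = 23 and 6·y_design + 4·y_production = 56.
This yields shadow prices y_design = 6, y_production = 5.
Δz = y_design·Δb = 6 × (-4) = -24, so new z* = 1770 − 24 = 1746.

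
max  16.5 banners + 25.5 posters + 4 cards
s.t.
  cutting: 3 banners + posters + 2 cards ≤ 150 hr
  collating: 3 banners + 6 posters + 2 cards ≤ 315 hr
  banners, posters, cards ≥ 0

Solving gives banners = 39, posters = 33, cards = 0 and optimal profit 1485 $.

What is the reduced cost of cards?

-7

Both cutting and collating are binding at x*.
Dual feasibility on the basic columns requires 3·y_cutting + 3·y_collating = 16.5, 1·y_cutting + 6·y_collating = 25.5.
Solving: y_cutting = 1.5, y_collating = 4.
Reduced cost of cards: c₃ − yᵀa₃ = 4 − (1.5·2 + 4·2) = 4 − 11 = -7.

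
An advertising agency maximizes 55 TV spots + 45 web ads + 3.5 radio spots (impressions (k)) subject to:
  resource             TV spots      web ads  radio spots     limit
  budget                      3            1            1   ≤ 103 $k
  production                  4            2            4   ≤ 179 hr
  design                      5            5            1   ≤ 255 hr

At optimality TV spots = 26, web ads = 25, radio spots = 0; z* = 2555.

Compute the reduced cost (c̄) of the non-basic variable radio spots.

Binding: budget and design. Non-binding: production (25 unused).
By complementary slackness, y = 0 for the non-binding constraint.
Dual feasibility on the basic columns requires 3·y_budget + 5·y_design = 55, 1·y_budget + 5·y_design = 45.
This yields shadow prices y_budget = 5, y_design = 8.
Reduced cost of radio spots: c₃ − yᵀa₃ = 3.5 − (5·1 + 8·1) = 3.5 − 13 = -9.5.

-9.5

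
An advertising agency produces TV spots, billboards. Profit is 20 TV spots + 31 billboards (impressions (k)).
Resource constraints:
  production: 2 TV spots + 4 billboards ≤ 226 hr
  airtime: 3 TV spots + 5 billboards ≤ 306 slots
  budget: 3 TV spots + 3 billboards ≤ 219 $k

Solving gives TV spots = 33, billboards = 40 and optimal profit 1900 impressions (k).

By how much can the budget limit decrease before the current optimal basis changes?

Binding constraints: production, budget. The basis is B = [[2,4],[3,3]] with det -6.
Per unit decrease in budget, x* moves by d = (-0.6667, 0.3333).
The basis stays optimal until TV spots reaches 0; allowable decrease = 49.5 $k.

49.5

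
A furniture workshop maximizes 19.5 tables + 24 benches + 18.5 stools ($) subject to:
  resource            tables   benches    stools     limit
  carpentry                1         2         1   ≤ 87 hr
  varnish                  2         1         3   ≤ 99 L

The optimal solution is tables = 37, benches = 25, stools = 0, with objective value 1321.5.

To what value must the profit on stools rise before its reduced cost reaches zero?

At the optimum: carpentry uses 87 of 87 (binding); varnish uses 99 of 99 (binding).
From A_Bᵀ y = c: 1·y_carpentry + 2·y_varnish = 19.5; 2·y_carpentry + 1·y_varnish = 24.
Solving: y_carpentry = 9.5, y_varnish = 5.
stools enters the basis when its profit ≥ yᵀa₃ = 9.5·1 + 5·3 = 24.5.

24.5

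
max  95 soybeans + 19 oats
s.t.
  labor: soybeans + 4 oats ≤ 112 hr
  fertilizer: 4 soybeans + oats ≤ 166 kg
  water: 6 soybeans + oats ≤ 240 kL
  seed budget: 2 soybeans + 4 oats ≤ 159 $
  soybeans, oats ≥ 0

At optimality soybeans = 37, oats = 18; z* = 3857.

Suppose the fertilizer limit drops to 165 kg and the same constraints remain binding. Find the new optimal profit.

3847.5

Binding: fertilizer and water. Non-binding: labor (3 unused), seed budget (13 unused).
By complementary slackness, y = 0 for the non-binding constraints.
Dual feasibility on the basic columns requires 4·y_fertilizer + 6·y_water = 95, 1·y_fertilizer + 1·y_water = 19.
→ y_fertilizer = 9.5 and y_water = 9.5.
Δz = y_fertilizer·Δb = 9.5 × (-1) = -9.5, so new z* = 3857 − 9.5 = 3847.5.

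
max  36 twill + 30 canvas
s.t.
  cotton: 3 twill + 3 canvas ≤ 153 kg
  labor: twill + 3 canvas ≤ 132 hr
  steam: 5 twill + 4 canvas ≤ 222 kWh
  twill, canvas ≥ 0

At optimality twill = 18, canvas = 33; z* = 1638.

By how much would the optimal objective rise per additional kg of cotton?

Check each constraint at x*: cotton 153/153 (tight); labor 117/132 (slack 15); steam 222/222 (tight).
Since labor is not tight, its dual is 0.
The binding rows give the dual system: 3·y_cotton + 5·y_steam = 36 and 3·y_cotton + 4·y_steam = 30.
This yields shadow prices y_cotton = 2, y_steam = 6.
Shadow price of cotton = 2.

2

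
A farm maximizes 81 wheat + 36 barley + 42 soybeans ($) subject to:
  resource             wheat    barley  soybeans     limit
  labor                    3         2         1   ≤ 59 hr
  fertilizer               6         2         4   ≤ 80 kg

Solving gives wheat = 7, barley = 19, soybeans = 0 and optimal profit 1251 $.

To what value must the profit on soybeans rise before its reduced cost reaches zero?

Both labor and fertilizer are binding at x*.
From A_Bᵀ y = c: 3·y_labor + 6·y_fertilizer = 81; 2·y_labor + 2·y_fertilizer = 36.
→ y_labor = 9 and y_fertilizer = 9.
soybeans enters the basis when its profit ≥ yᵀa₃ = 9·1 + 9·4 = 45.

45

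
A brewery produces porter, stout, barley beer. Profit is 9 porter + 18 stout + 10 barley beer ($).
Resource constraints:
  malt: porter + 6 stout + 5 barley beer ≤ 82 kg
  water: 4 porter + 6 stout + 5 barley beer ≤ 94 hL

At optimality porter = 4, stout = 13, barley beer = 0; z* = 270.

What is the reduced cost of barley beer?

-5

Check each constraint at x*: malt 82/82 (tight); water 94/94 (tight).
The binding rows give the dual system: 1·y_malt + 4·y_water = 9 and 6·y_malt + 6·y_water = 18.
This yields shadow prices y_malt = 1, y_water = 2.
Reduced cost of barley beer: c₃ − yᵀa₃ = 10 − (1·5 + 2·5) = 10 − 15 = -5.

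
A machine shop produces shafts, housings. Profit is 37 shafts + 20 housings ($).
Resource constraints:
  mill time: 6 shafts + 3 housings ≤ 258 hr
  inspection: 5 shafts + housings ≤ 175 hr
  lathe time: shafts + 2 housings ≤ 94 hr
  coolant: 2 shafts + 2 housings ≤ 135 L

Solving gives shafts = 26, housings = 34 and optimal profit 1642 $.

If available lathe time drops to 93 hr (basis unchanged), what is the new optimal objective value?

Binding: mill time and lathe time. Non-binding: inspection (11 unused), coolant (15 unused).
By complementary slackness, y = 0 for the non-binding constraints.
From A_Bᵀ y = c: 6·y_mill time + 1·y_lathe time = 37; 3·y_mill time + 2·y_lathe time = 20.
→ y_mill time = 6 and y_lathe time = 1.
Δz = y_lathe time·Δb = 1 × (-1) = -1, so new z* = 1642 − 1 = 1641.

1641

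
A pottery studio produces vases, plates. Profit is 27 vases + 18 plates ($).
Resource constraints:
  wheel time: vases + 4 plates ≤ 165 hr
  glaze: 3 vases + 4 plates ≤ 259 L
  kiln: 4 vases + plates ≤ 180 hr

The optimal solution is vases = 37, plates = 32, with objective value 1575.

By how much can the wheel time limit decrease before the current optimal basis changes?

Binding constraints: wheel time, kiln. The basis is B = [[1,4],[4,1]] with det -15.
Per unit decrease in wheel time, x* moves by d = (0.0667, -0.2667).
The basis stays optimal until plates reaches 0; allowable decrease = 120 hr.

120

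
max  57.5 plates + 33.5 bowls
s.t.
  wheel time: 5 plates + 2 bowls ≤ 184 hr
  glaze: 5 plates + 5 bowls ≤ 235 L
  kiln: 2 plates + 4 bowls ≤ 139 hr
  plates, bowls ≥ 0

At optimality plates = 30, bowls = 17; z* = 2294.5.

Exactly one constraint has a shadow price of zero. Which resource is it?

kiln

wheel time: 184/184 (binding)
glaze: 235/235 (binding)
kiln: 128/139 (slack 11)
By complementary slackness, a constraint with positive slack has shadow price 0 → kiln.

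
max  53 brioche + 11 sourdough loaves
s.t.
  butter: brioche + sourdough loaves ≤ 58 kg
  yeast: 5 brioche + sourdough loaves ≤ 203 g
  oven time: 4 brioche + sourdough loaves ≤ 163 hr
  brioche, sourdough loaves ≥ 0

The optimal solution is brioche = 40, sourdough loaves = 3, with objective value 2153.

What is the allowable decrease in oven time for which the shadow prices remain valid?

Binding constraints: yeast, oven time. The basis is B = [[5,1],[4,1]] with det 1.
Per unit decrease in oven time, x* moves by d = (1, -5).
The basis stays optimal until sourdough loaves reaches 0; allowable decrease = 0.6 hr.

0.6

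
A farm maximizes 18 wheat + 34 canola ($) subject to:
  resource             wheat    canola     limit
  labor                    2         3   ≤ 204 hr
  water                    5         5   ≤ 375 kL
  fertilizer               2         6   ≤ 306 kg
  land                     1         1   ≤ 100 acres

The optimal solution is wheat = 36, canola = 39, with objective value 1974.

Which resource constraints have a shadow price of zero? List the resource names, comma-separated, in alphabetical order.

labor, land

labor: 189/204 (slack 15)
water: 375/375 (binding)
fertilizer: 306/306 (binding)
land: 75/100 (slack 25)
By complementary slackness, a constraint with positive slack has shadow price 0 → labor, land.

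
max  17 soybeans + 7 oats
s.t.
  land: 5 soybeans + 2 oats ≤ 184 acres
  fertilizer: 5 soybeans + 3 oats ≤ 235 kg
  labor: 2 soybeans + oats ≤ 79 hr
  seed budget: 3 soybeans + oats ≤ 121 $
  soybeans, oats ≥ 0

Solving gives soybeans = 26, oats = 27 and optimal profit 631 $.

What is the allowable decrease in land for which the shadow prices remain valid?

Binding constraints: land, labor. The basis is B = [[5,2],[2,1]] with det 1.
Per unit decrease in land, x* moves by d = (-1, 2).
The basis stays optimal until fertilizer becomes binding; allowable decrease = 24 acres.

24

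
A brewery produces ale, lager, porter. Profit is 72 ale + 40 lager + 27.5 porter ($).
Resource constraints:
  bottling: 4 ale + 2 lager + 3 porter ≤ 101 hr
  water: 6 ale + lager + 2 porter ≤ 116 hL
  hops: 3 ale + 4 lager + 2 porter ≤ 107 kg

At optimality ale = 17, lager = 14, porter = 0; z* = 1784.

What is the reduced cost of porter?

Binding: water and hops. Non-binding: bottling (5 unused).
Since bottling is not tight, its dual is 0.
From A_Bᵀ y = c: 6·y_water + 3·y_hops = 72; 1·y_water + 4·y_hops = 40.
This yields shadow prices y_water = 8, y_hops = 8.
Reduced cost of porter: c₃ − yᵀa₃ = 27.5 − (8·2 + 8·2) = 27.5 − 32 = -4.5.

-4.5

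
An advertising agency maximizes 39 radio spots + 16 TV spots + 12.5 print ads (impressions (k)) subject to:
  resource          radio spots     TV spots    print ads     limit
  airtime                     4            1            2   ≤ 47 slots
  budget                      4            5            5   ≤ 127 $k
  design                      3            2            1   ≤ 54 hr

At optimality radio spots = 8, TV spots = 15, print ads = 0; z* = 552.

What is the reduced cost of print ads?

At the optimum: airtime uses 47 of 47 (binding); budget uses 107 of 127 (slack = 20); design uses 54 of 54 (binding).
By complementary slackness, y = 0 for the non-binding constraint.
The binding rows give the dual system: 4·y_airtime + 3·y_design = 39 and 1·y_airtime + 2·y_design = 16.
→ y_airtime = 6 and y_design = 5.
Reduced cost of print ads: c₃ − yᵀa₃ = 12.5 − (6·2 + 5·1) = 12.5 − 17 = -4.5.

-4.5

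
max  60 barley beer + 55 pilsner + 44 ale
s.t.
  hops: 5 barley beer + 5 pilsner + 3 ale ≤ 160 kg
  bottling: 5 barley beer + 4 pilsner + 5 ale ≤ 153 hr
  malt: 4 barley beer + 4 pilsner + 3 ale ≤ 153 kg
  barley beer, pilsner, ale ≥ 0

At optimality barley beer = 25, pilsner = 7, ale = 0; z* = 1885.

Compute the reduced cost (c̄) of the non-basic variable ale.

Check each constraint at x*: hops 160/160 (tight); bottling 153/153 (tight); malt 128/153 (slack 25).
Since malt is not tight, its dual is 0.
Dual feasibility on the basic columns requires 5·y_hops + 5·y_bottling = 60, 5·y_hops + 4·y_bottling = 55.
Solving: y_hops = 7, y_bottling = 5.
Reduced cost of ale: c₃ − yᵀa₃ = 44 − (7·3 + 5·5) = 44 − 46 = -2.

-2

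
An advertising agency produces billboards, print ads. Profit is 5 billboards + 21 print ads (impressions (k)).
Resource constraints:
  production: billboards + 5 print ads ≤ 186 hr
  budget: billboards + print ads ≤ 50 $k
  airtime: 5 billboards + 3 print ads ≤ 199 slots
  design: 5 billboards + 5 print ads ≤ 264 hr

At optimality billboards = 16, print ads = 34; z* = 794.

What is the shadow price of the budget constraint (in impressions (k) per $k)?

At the optimum: production uses 186 of 186 (binding); budget uses 50 of 50 (binding); airtime uses 182 of 199 (slack = 17); design uses 250 of 264 (slack = 14).
Since airtime, design are not tight, their duals are 0.
Dual feasibility on the basic columns requires 1·y_production + 1·y_budget = 5, 5·y_production + 1·y_budget = 21.
→ y_production = 4 and y_budget = 1.
Shadow price of budget = 1.

1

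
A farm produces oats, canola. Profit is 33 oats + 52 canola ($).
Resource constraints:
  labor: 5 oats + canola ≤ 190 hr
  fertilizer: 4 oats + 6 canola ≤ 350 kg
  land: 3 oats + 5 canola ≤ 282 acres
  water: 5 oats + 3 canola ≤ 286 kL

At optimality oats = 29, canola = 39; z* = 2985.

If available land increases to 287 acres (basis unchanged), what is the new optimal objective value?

3010

Check each constraint at x*: labor 184/190 (slack 6); fertilizer 350/350 (tight); land 282/282 (tight); water 262/286 (slack 24).
By complementary slackness, y = 0 for the non-binding constraints.
From A_Bᵀ y = c: 4·y_fertilizer + 3·y_land = 33; 6·y_fertilizer + 5·y_land = 52.
This yields shadow prices y_fertilizer = 4.5, y_land = 5.
Δz = y_land·Δb = 5 × (5) = 25, so new z* = 2985 + 25 = 3010.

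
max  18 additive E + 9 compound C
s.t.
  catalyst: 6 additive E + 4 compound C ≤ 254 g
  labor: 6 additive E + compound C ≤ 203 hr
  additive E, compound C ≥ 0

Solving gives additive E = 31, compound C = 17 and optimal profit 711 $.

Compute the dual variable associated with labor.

1

At the optimum: catalyst uses 254 of 254 (binding); labor uses 203 of 203 (binding).
From A_Bᵀ y = c: 6·y_catalyst + 6·y_labor = 18; 4·y_catalyst + 1·y_labor = 9.
→ y_catalyst = 2 and y_labor = 1.
Shadow price of labor = 1.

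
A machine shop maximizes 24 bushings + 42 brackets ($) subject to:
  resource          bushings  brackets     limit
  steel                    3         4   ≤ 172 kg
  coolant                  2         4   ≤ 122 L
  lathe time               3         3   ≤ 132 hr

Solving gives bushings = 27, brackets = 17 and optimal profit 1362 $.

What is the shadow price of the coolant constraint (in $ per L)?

9

At the optimum: steel uses 149 of 172 (slack = 23); coolant uses 122 of 122 (binding); lathe time uses 132 of 132 (binding).
Slack constraints have shadow price 0 (complementary slackness).
Dual feasibility on the basic columns requires 2·y_coolant + 3·y_lathe time = 24, 4·y_coolant + 3·y_lathe time = 42.
→ y_coolant = 9 and y_lathe time = 2.
Shadow price of coolant = 9.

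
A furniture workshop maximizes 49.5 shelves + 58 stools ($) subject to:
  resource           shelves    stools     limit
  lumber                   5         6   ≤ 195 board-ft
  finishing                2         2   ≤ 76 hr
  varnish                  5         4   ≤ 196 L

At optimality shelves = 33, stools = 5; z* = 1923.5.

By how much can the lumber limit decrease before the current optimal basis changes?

5

Binding constraints: lumber, finishing. The basis is B = [[5,6],[2,2]] with det -2.
Per unit decrease in lumber, x* moves by d = (1, -1).
The basis stays optimal until stools reaches 0; allowable decrease = 5 board-ft.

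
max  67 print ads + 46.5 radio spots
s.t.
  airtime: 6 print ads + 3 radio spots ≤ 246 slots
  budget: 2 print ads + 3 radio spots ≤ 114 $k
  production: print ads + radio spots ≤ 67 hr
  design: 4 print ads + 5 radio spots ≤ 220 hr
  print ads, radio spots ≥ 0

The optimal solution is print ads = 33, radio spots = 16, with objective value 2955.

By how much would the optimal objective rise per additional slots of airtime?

9

Binding: airtime and budget. Non-binding: production (18 unused), design (8 unused).
By complementary slackness, y = 0 for the non-binding constraints.
The binding rows give the dual system: 6·y_airtime + 2·y_budget = 67 and 3·y_airtime + 3·y_budget = 46.5.
→ y_airtime = 9 and y_budget = 6.5.
Shadow price of airtime = 9.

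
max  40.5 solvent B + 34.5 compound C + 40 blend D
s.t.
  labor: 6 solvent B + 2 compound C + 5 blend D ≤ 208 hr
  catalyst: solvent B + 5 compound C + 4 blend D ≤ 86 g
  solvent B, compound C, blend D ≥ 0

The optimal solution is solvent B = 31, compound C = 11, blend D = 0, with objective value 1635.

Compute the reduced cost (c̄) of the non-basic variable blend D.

Both labor and catalyst are binding at x*.
From A_Bᵀ y = c: 6·y_labor + 1·y_catalyst = 40.5; 2·y_labor + 5·y_catalyst = 34.5.
This yields shadow prices y_labor = 6, y_catalyst = 4.5.
Reduced cost of blend D: c₃ − yᵀa₃ = 40 − (6·5 + 4.5·4) = 40 − 48 = -8.

-8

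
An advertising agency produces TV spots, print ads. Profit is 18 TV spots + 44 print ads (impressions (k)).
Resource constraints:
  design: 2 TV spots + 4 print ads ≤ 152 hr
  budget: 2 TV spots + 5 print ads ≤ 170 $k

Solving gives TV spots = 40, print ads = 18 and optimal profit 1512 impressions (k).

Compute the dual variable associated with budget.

Both design and budget are binding at x*.
The binding rows give the dual system: 2·y_design + 2·y_budget = 18 and 4·y_design + 5·y_budget = 44.
→ y_design = 1 and y_budget = 8.
Shadow price of budget = 8.

8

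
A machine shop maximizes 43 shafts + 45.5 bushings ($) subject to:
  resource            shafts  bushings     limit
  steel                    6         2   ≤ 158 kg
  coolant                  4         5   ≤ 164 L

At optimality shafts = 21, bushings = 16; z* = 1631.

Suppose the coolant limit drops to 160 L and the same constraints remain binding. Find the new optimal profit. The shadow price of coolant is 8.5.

Δb = -4, so new z* = 1631 + (8.5)·(-4) = 1631 − 34 = 1597.

1597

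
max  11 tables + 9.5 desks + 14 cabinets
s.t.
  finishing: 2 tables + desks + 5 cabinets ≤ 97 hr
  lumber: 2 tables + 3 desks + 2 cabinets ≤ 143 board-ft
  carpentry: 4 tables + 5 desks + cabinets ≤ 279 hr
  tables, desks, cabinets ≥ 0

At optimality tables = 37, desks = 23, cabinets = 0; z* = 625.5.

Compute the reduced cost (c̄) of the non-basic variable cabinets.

Check each constraint at x*: finishing 97/97 (tight); lumber 143/143 (tight); carpentry 263/279 (slack 16).
By complementary slackness, y = 0 for the non-binding constraint.
From A_Bᵀ y = c: 2·y_finishing + 2·y_lumber = 11; 1·y_finishing + 3·y_lumber = 9.5.
This yields shadow prices y_finishing = 3.5, y_lumber = 2.
Reduced cost of cabinets: c₃ − yᵀa₃ = 14 − (3.5·5 + 2·2) = 14 − 21.5 = -7.5.

-7.5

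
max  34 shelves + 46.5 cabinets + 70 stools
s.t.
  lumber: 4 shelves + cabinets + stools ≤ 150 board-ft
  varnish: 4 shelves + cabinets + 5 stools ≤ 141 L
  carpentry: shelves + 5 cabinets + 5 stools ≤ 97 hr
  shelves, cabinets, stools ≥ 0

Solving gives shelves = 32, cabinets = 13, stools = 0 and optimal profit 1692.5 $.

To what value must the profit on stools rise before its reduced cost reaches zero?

72.5

Check each constraint at x*: lumber 141/150 (slack 9); varnish 141/141 (tight); carpentry 97/97 (tight).
By complementary slackness, y = 0 for the non-binding constraint.
From A_Bᵀ y = c: 4·y_varnish + 1·y_carpentry = 34; 1·y_varnish + 5·y_carpentry = 46.5.
This yields shadow prices y_varnish = 6.5, y_carpentry = 8.
stools enters the basis when its profit ≥ yᵀa₃ = 6.5·5 + 8·5 = 72.5.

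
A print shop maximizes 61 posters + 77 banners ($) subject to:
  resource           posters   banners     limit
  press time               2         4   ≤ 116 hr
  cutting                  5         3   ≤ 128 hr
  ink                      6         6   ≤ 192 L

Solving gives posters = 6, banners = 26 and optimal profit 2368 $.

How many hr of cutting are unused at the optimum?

cutting used = 5·6 + 3·26 = 108; slack = 128 − 108 = 20.

20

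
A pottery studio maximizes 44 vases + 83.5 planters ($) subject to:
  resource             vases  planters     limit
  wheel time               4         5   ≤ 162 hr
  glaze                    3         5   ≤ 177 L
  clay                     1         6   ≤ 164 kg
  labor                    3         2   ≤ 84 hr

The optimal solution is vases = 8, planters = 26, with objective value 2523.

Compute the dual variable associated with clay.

Check each constraint at x*: wheel time 162/162 (tight); glaze 154/177 (slack 23); clay 164/164 (tight); labor 76/84 (slack 8).
Slack constraints have shadow price 0 (complementary slackness).
Dual feasibility on the basic columns requires 4·y_wheel time + 1·y_clay = 44, 5·y_wheel time + 6·y_clay = 83.5.
→ y_wheel time = 9.5 and y_clay = 6.
Shadow price of clay = 6.

6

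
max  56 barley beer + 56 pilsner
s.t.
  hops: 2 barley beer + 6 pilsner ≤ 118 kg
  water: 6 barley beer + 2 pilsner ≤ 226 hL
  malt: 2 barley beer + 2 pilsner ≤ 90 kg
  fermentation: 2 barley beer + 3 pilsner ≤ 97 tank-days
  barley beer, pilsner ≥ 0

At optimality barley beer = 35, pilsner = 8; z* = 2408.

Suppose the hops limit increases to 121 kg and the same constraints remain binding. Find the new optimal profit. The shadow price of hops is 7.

2429

Δb = 3, so new z* = 2408 + (7)·(3) = 2408 + 21 = 2429.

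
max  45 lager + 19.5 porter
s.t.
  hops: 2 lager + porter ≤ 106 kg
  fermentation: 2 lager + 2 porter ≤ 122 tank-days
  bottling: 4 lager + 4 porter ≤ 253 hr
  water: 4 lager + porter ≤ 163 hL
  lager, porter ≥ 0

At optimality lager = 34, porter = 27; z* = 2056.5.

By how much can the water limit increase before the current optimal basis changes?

Binding constraints: fermentation, water. The basis is B = [[2,2],[4,1]] with det -6.
Per unit increase in water, x* moves by d = (0.3333, -0.3333).
The basis stays optimal until hops becomes binding; allowable increase = 33 hL.

33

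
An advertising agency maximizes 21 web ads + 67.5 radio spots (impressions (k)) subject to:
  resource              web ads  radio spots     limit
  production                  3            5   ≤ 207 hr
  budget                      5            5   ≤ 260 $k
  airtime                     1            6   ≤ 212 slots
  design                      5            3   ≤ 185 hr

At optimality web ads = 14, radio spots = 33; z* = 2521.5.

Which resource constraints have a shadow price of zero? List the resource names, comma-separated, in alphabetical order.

budget, design

production: 207/207 (binding)
budget: 235/260 (slack 25)
airtime: 212/212 (binding)
design: 169/185 (slack 16)
By complementary slackness, a constraint with positive slack has shadow price 0 → budget, design.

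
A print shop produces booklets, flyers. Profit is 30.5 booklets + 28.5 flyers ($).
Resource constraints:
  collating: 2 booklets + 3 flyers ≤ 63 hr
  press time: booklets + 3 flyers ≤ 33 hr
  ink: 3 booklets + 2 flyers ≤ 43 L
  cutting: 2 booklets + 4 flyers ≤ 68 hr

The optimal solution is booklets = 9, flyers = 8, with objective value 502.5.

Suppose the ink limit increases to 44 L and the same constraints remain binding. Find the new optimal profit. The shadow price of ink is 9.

Δb = 1, so new z* = 502.5 + (9)·(1) = 502.5 + 9 = 511.5.

511.5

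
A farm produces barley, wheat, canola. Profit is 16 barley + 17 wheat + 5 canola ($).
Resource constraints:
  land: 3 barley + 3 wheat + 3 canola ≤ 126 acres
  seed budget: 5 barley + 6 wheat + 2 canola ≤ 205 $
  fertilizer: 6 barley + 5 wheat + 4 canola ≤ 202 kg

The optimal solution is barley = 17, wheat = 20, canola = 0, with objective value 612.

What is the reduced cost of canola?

-3

Check each constraint at x*: land 111/126 (slack 15); seed budget 205/205 (tight); fertilizer 202/202 (tight).
Slack constraints have shadow price 0 (complementary slackness).
Dual feasibility on the basic columns requires 5·y_seed budget + 6·y_fertilizer = 16, 6·y_seed budget + 5·y_fertilizer = 17.
Solving: y_seed budget = 2, y_fertilizer = 1.
Reduced cost of canola: c₃ − yᵀa₃ = 5 − (2·2 + 1·4) = 5 − 8 = -3.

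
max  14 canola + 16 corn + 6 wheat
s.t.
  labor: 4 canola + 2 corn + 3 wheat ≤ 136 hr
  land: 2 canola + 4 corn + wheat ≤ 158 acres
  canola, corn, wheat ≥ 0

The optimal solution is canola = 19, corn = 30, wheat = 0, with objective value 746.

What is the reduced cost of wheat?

Check each constraint at x*: labor 136/136 (tight); land 158/158 (tight).
Dual feasibility on the basic columns requires 4·y_labor + 2·y_land = 14, 2·y_labor + 4·y_land = 16.
Solving: y_labor = 2, y_land = 3.
Reduced cost of wheat: c₃ − yᵀa₃ = 6 − (2·3 + 3·1) = 6 − 9 = -3.

-3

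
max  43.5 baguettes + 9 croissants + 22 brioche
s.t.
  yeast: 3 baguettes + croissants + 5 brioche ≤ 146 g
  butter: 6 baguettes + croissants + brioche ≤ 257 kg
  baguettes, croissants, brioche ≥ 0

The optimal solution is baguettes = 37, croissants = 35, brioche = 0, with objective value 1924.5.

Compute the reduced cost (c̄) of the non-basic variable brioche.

-1

Check each constraint at x*: yeast 146/146 (tight); butter 257/257 (tight).
The binding rows give the dual system: 3·y_yeast + 6·y_butter = 43.5 and 1·y_yeast + 1·y_butter = 9.
Solving: y_yeast = 3.5, y_butter = 5.5.
Reduced cost of brioche: c₃ − yᵀa₃ = 22 − (3.5·5 + 5.5·1) = 22 − 23 = -1.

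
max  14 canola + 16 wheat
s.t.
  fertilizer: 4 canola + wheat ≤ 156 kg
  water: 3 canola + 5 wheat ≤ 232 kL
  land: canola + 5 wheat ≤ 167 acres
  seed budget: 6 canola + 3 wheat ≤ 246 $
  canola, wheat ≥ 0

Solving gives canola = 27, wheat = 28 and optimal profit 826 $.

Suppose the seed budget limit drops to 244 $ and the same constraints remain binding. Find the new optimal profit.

822

Check each constraint at x*: fertilizer 136/156 (slack 20); water 221/232 (slack 11); land 167/167 (tight); seed budget 246/246 (tight).
Since fertilizer, water are not tight, their duals are 0.
Dual feasibility on the basic columns requires 1·y_land + 6·y_seed budget = 14, 5·y_land + 3·y_seed budget = 16.
→ y_land = 2 and y_seed budget = 2.
Δz = y_seed budget·Δb = 2 × (-2) = -4, so new z* = 826 − 4 = 822.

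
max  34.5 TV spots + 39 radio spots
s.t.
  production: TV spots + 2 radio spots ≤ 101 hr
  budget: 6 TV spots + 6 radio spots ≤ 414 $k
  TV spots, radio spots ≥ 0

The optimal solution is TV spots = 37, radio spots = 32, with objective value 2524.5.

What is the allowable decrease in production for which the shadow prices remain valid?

32

Binding constraints: production, budget. The basis is B = [[1,2],[6,6]] with det -6.
Per unit decrease in production, x* moves by d = (1, -1).
The basis stays optimal until radio spots reaches 0; allowable decrease = 32 hr.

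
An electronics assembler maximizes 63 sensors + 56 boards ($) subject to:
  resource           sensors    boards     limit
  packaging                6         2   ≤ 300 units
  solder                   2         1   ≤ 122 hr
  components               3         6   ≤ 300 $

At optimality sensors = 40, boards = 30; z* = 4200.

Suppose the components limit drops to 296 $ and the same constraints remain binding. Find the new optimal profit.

4172

At the optimum: packaging uses 300 of 300 (binding); solder uses 110 of 122 (slack = 12); components uses 300 of 300 (binding).
Since solder is not tight, its dual is 0.
Dual feasibility on the basic columns requires 6·y_packaging + 3·y_components = 63, 2·y_packaging + 6·y_components = 56.
Solving: y_packaging = 7, y_components = 7.
Δz = y_components·Δb = 7 × (-4) = -28, so new z* = 4200 − 28 = 4172.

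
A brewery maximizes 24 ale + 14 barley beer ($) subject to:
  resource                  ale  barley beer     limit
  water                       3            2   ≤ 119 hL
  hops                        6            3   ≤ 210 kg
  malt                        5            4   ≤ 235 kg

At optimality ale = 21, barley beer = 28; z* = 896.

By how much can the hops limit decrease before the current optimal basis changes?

Binding constraints: water, hops. The basis is B = [[3,2],[6,3]] with det -3.
Per unit decrease in hops, x* moves by d = (-0.6667, 1).
The basis stays optimal until malt becomes binding; allowable decrease = 27 kg.

27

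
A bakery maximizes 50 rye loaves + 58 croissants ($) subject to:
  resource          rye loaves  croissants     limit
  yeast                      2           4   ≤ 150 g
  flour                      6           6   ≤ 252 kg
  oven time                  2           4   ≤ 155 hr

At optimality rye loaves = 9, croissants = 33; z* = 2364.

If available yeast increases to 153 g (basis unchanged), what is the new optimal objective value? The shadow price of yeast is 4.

Δb = 3, so new z* = 2364 + (4)·(3) = 2364 + 12 = 2376.

2376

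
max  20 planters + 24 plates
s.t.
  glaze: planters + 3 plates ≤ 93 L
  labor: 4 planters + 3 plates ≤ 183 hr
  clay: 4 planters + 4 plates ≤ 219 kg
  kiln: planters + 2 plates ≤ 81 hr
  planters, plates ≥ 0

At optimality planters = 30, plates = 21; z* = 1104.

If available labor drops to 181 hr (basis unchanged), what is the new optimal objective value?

1096

Check each constraint at x*: glaze 93/93 (tight); labor 183/183 (tight); clay 204/219 (slack 15); kiln 72/81 (slack 9).
Since clay, kiln are not tight, their duals are 0.
From A_Bᵀ y = c: 1·y_glaze + 4·y_labor = 20; 3·y_glaze + 3·y_labor = 24.
→ y_glaze = 4 and y_labor = 4.
Δz = y_labor·Δb = 4 × (-2) = -8, so new z* = 1104 − 8 = 1096.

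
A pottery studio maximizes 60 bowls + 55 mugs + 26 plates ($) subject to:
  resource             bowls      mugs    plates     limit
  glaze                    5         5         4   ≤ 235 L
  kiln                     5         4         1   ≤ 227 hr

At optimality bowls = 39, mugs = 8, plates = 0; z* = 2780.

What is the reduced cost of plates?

Check each constraint at x*: glaze 235/235 (tight); kiln 227/227 (tight).
The binding rows give the dual system: 5·y_glaze + 5·y_kiln = 60 and 5·y_glaze + 4·y_kiln = 55.
Solving: y_glaze = 7, y_kiln = 5.
Reduced cost of plates: c₃ − yᵀa₃ = 26 − (7·4 + 5·1) = 26 − 33 = -7.

-7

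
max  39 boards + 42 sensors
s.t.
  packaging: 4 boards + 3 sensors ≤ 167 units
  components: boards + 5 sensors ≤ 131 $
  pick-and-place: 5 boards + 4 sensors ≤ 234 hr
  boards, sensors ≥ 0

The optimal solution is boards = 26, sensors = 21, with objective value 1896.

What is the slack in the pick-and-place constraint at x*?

20

pick-and-place used = 5·26 + 4·21 = 214; slack = 234 − 214 = 20.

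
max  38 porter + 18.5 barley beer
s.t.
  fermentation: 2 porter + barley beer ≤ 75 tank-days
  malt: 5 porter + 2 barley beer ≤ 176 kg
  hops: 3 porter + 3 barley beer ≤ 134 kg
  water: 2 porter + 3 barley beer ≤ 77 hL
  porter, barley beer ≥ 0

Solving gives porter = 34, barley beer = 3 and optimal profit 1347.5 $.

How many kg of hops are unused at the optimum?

23

hops used = 3·34 + 3·3 = 111; slack = 134 − 111 = 23.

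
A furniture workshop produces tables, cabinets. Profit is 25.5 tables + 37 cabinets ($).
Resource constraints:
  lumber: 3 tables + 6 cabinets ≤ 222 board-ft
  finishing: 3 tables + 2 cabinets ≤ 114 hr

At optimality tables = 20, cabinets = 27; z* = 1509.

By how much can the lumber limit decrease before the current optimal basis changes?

108

Binding constraints: lumber, finishing. The basis is B = [[3,6],[3,2]] with det -12.
Per unit decrease in lumber, x* moves by d = (0.1667, -0.25).
The basis stays optimal until cabinets reaches 0; allowable decrease = 108 board-ft.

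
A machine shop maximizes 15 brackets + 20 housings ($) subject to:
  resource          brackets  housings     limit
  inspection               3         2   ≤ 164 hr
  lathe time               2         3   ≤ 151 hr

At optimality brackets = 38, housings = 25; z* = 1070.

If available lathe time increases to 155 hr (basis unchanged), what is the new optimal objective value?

1094

Check each constraint at x*: inspection 164/164 (tight); lathe time 151/151 (tight).
From A_Bᵀ y = c: 3·y_inspection + 2·y_lathe time = 15; 2·y_inspection + 3·y_lathe time = 20.
Solving: y_inspection = 1, y_lathe time = 6.
Δz = y_lathe time·Δb = 6 × (4) = 24, so new z* = 1070 + 24 = 1094.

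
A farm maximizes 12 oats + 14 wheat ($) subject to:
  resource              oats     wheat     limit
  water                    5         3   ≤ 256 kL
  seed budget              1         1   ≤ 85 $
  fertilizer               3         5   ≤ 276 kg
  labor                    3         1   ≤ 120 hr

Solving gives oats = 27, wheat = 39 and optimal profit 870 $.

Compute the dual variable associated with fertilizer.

2.5

At the optimum: water uses 252 of 256 (slack = 4); seed budget uses 66 of 85 (slack = 19); fertilizer uses 276 of 276 (binding); labor uses 120 of 120 (binding).
Since water, seed budget are not tight, their duals are 0.
Dual feasibility on the basic columns requires 3·y_fertilizer + 3·y_labor = 12, 5·y_fertilizer + 1·y_labor = 14.
→ y_fertilizer = 2.5 and y_labor = 1.5.
Shadow price of fertilizer = 2.5.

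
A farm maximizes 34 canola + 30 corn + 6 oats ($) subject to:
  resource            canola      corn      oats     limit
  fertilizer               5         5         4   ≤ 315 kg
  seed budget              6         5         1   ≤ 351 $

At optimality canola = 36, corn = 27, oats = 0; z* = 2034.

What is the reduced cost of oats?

-6

Both fertilizer and seed budget are binding at x*.
From A_Bᵀ y = c: 5·y_fertilizer + 6·y_seed budget = 34; 5·y_fertilizer + 5·y_seed budget = 30.
Solving: y_fertilizer = 2, y_seed budget = 4.
Reduced cost of oats: c₃ − yᵀa₃ = 6 − (2·4 + 4·1) = 6 − 12 = -6.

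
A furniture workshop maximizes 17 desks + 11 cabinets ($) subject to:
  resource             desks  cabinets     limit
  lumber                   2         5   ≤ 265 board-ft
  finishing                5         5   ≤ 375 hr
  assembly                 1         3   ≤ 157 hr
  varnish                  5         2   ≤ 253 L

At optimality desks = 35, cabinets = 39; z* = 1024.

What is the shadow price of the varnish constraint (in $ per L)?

At the optimum: lumber uses 265 of 265 (binding); finishing uses 370 of 375 (slack = 5); assembly uses 152 of 157 (slack = 5); varnish uses 253 of 253 (binding).
Slack constraints have shadow price 0 (complementary slackness).
The binding rows give the dual system: 2·y_lumber + 5·y_varnish = 17 and 5·y_lumber + 2·y_varnish = 11.
This yields shadow prices y_lumber = 1, y_varnish = 3.
Shadow price of varnish = 3.

3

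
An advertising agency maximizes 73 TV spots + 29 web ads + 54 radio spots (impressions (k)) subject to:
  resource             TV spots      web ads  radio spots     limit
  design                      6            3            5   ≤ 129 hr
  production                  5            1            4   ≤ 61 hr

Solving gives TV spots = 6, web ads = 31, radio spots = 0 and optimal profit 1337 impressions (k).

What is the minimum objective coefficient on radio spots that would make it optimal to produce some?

60

Check each constraint at x*: design 129/129 (tight); production 61/61 (tight).
The binding rows give the dual system: 6·y_design + 5·y_production = 73 and 3·y_design + 1·y_production = 29.
Solving: y_design = 8, y_production = 5.
radio spots enters the basis when its profit ≥ yᵀa₃ = 8·5 + 5·4 = 60.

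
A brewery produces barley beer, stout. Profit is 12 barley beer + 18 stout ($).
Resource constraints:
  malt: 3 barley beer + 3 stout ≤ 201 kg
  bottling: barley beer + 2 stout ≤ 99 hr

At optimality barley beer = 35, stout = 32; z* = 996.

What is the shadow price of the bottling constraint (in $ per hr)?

Both malt and bottling are binding at x*.
The binding rows give the dual system: 3·y_malt + 1·y_bottling = 12 and 3·y_malt + 2·y_bottling = 18.
Solving: y_malt = 2, y_bottling = 6.
Shadow price of bottling = 6.

6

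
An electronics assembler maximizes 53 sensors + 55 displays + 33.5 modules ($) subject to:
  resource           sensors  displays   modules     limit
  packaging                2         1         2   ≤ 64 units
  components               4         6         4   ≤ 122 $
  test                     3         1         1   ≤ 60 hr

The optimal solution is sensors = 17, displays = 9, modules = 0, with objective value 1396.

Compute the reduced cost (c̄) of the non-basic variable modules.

At the optimum: packaging uses 43 of 64 (slack = 21); components uses 122 of 122 (binding); test uses 60 of 60 (binding).
By complementary slackness, y = 0 for the non-binding constraint.
From A_Bᵀ y = c: 4·y_components + 3·y_test = 53; 6·y_components + 1·y_test = 55.
This yields shadow prices y_components = 8, y_test = 7.
Reduced cost of modules: c₃ − yᵀa₃ = 33.5 − (8·4 + 7·1) = 33.5 − 39 = -5.5.

-5.5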